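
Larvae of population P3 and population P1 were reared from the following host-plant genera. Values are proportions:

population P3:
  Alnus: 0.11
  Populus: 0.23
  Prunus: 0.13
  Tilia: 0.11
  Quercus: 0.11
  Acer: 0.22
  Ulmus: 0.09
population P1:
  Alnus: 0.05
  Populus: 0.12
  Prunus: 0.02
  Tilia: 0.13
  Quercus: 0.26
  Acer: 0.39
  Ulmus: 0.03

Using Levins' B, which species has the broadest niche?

Σp_P3ᵢ² = 0.11² + 0.23² + 0.13² + 0.11² + 0.11² + 0.22² + 0.09² = 0.0121 + 0.0529 + 0.0169 + 0.0121 + 0.0121 + 0.0484 + 0.0081 = 0.1626
B_P3 = 1 / 0.1626 = 6.1501
Σp_P1ᵢ² = 0.05² + 0.12² + 0.02² + 0.13² + 0.26² + 0.39² + 0.03² = 0.0025 + 0.0144 + 0.0004 + 0.0169 + 0.0676 + 0.1521 + 0.0009 = 0.2548
B_P1 = 1 / 0.2548 = 3.9246
Highest B → broadest niche (most generalist): population P3 (B = 6.15).

population P3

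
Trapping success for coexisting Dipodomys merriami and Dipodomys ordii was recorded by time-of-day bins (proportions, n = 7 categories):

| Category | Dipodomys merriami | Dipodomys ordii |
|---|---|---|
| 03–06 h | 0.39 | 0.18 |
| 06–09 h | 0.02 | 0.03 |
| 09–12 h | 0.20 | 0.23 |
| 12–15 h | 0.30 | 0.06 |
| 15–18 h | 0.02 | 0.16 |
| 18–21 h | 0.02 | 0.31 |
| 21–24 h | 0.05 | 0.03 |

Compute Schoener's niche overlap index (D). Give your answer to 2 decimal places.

0.53

Σ|p₁ᵢ − p₂ᵢ| = 0.21 + 0.01 + 0.03 + 0.24 + 0.14 + 0.29 + 0.02 = 0.94
D = 1 − ½ × 0.94 = 1 − 0.470 = 0.5300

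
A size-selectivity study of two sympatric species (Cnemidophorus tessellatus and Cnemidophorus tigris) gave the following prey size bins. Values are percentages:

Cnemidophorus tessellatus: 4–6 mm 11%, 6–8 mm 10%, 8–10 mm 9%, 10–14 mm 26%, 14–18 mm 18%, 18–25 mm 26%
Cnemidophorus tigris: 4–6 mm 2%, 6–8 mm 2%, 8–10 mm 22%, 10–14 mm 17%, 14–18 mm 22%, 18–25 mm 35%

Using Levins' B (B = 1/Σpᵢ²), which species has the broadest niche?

Convert percentages to proportions (divide by 100).
Σp_tessᵢ² = 0.11² + 0.10² + 0.09² + 0.26² + 0.18² + 0.26² = 0.0121 + 0.0100 + 0.0081 + 0.0676 + 0.0324 + 0.0676 = 0.1978
B_tess = 1 / 0.1978 = 5.0556
Σp_tigrᵢ² = 0.02² + 0.02² + 0.22² + 0.17² + 0.22² + 0.35² = 0.0004 + 0.0004 + 0.0484 + 0.0289 + 0.0484 + 0.1225 = 0.2490
B_tigr = 1 / 0.2490 = 4.0161
Highest B → broadest niche (most generalist): Cnemidophorus tessellatus (B = 5.06).

Cnemidophorus tessellatus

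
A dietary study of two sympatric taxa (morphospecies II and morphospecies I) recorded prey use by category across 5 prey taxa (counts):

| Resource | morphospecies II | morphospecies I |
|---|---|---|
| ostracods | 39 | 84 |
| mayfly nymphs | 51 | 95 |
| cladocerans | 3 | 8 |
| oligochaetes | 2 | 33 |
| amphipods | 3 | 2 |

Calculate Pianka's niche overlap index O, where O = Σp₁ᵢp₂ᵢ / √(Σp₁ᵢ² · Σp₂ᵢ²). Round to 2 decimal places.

0.97

Proportions for morphospecies II (n=98): 39/98=0.3980, 51/98=0.5204, 3/98=0.0306, 2/98=0.0204, 3/98=0.0306
Proportions for morphospecies I (n=222): 84/222=0.3784, 95/222=0.4279, 8/222=0.0360, 33/222=0.1486, 2/222=0.0090
Σ p₁ᵢp₂ᵢ = 0.150603 + 0.222679 + 0.001102 + 0.003031 + 0.000275 = 0.377690
Σp_1ᵢ² = 0.3980² + 0.5204² + 0.0306² + 0.0204² + 0.0306² = 0.158404 + 0.270816 + 0.000936 + 0.000416 + 0.000936 = 0.431508
Σp_2ᵢ² = 0.3784² + 0.4279² + 0.0360² + 0.1486² + 0.0090² = 0.143187 + 0.183098 + 0.001296 + 0.022082 + 0.000081 = 0.349744
O = 0.377690 / √(0.431508 × 0.349744) = 0.377690 / 0.3884808 = 0.9722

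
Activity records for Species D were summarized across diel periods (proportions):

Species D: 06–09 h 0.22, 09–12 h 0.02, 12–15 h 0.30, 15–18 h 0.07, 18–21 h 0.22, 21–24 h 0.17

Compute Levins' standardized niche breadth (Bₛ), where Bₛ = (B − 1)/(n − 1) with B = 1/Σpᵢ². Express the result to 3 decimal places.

Σpᵢ² = 0.22² + 0.02² + 0.30² + 0.07² + 0.22² + 0.17² = 0.0484 + 0.0004 + 0.0900 + 0.0049 + 0.0484 + 0.0289 = 0.2210
B = 1 / 0.2210 = 4.52489
Bₛ = (B − 1)/(n − 1) = (4.52489 − 1)/(6 − 1) = 3.52489/5 = 0.70498

0.705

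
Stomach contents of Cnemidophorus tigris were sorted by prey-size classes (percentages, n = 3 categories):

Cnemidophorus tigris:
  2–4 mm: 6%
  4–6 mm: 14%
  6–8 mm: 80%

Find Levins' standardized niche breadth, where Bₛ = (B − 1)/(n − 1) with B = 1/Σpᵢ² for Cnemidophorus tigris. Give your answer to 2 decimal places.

0.25

Convert percentages to proportions (divide by 100).
Σpᵢ² = 0.06² + 0.14² + 0.80² = 0.0036 + 0.0196 + 0.6400 = 0.6632
B = 1 / 0.6632 = 1.5078
Bₛ = (B − 1)/(n − 1) = (1.5078 − 1)/(3 − 1) = 0.5078/2 = 0.2539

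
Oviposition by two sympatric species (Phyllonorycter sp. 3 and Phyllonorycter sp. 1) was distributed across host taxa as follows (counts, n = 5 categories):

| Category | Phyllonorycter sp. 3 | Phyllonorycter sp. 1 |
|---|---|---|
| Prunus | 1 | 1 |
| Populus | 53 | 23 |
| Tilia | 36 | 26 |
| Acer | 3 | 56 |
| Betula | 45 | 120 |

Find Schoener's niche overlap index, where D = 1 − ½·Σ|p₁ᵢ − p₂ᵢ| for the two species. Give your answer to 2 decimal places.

0.57

Proportions for Phyllonorycter sp. 3 (n=138): 1/138=0.0072, 53/138=0.3841, 36/138=0.2609, 3/138=0.0217, 45/138=0.3261
Proportions for Phyllonorycter sp. 1 (n=226): 1/226=0.0044, 23/226=0.1018, 26/226=0.1150, 56/226=0.2478, 120/226=0.5310
Σ|p₁ᵢ − p₂ᵢ| = 0.0028 + 0.2823 + 0.1459 + 0.2261 + 0.2049 = 0.8620
D = 1 − ½ × 0.8620 = 1 − 0.43100 = 0.56900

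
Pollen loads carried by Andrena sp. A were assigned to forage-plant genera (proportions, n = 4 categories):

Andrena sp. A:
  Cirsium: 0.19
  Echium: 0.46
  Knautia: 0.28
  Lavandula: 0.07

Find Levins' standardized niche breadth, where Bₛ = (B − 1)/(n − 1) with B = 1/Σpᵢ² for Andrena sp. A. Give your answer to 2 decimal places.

0.67

Σpᵢ² = 0.19² + 0.46² + 0.28² + 0.07² = 0.0361 + 0.2116 + 0.0784 + 0.0049 = 0.3310
B = 1 / 0.3310 = 3.0211
Bₛ = (B − 1)/(n − 1) = (3.0211 − 1)/(4 − 1) = 2.0211/3 = 0.6737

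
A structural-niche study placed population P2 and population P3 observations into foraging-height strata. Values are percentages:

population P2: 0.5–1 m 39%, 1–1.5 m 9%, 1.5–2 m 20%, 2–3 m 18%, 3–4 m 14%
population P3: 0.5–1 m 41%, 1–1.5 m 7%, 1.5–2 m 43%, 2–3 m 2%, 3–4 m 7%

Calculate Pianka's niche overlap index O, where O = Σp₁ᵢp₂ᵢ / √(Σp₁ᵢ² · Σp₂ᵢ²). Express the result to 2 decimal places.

Convert percentages to proportions (divide by 100).
Σ p₁ᵢp₂ᵢ = 0.1599 + 0.0063 + 0.0860 + 0.0036 + 0.0098 = 0.2656
Σp_1ᵢ² = 0.39² + 0.09² + 0.20² + 0.18² + 0.14² = 0.1521 + 0.0081 + 0.0400 + 0.0324 + 0.0196 = 0.2522
Σp_2ᵢ² = 0.41² + 0.07² + 0.43² + 0.02² + 0.07² = 0.1681 + 0.0049 + 0.1849 + 0.0004 + 0.0049 = 0.3632
O = 0.2656 / √(0.2522 × 0.3632) = 0.2656 / 0.30265 = 0.8776

0.88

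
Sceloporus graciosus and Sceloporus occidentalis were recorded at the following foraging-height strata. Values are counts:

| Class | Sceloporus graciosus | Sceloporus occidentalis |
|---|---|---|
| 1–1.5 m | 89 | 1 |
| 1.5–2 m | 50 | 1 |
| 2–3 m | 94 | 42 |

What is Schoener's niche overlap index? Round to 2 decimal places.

0.45

Proportions for Sceloporus graciosus (n=233): 89/233=0.3820, 50/233=0.2146, 94/233=0.4034
Proportions for Sceloporus occidentalis (n=44): 1/44=0.0227, 1/44=0.0227, 42/44=0.9545
Σ|p₁ᵢ − p₂ᵢ| = 0.3593 + 0.1919 + 0.5511 = 1.1023
D = 1 − ½ × 1.1023 = 1 − 0.55115 = 0.44885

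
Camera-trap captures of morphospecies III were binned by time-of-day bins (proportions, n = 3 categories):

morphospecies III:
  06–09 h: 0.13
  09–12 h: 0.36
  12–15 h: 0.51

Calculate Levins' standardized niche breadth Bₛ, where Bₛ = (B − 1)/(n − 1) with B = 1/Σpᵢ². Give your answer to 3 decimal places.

Σpᵢ² = 0.13² + 0.36² + 0.51² = 0.0169 + 0.1296 + 0.2601 = 0.4066
B = 1 / 0.4066 = 2.45942
Bₛ = (B − 1)/(n − 1) = (2.45942 − 1)/(3 − 1) = 1.45942/2 = 0.72971

0.730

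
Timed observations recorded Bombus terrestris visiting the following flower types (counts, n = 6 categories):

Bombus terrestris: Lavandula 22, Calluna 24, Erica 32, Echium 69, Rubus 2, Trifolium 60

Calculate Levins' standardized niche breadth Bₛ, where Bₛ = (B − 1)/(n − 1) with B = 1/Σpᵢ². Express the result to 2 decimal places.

0.64

Proportions for Bombus terrestris (n=209): 22/209=0.1053, 24/209=0.1148, 32/209=0.1531, 69/209=0.3301, 2/209=0.0096, 60/209=0.2871
Σpᵢ² = 0.1053² + 0.1148² + 0.1531² + 0.3301² + 0.0096² + 0.2871² = 0.011088 + 0.013179 + 0.023440 + 0.108966 + 0.000092 + 0.082426 = 0.239191
B = 1 / 0.239191 = 4.1808
Bₛ = (B − 1)/(n − 1) = (4.1808 − 1)/(6 − 1) = 3.1808/5 = 0.6362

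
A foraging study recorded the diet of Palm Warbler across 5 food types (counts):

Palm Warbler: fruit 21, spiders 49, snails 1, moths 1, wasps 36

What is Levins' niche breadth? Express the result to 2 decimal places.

Proportions for Palm Warbler (n=108): 21/108=0.1944, 49/108=0.4537, 1/108=0.0093, 1/108=0.0093, 36/108=0.3333
Σpᵢ² = 0.1944² + 0.4537² + 0.0093² + 0.0093² + 0.3333² = 0.037791 + 0.205844 + 0.000086 + 0.000086 + 0.111089 = 0.354896
B = 1 / 0.354896 = 2.8177

2.82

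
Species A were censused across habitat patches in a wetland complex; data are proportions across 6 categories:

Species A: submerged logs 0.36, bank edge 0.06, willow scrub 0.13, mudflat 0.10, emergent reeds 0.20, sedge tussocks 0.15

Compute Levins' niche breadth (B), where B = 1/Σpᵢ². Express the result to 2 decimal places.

Σpᵢ² = 0.36² + 0.06² + 0.13² + 0.10² + 0.20² + 0.15² = 0.1296 + 0.0036 + 0.0169 + 0.0100 + 0.0400 + 0.0225 = 0.2226
B = 1 / 0.2226 = 4.4924

4.49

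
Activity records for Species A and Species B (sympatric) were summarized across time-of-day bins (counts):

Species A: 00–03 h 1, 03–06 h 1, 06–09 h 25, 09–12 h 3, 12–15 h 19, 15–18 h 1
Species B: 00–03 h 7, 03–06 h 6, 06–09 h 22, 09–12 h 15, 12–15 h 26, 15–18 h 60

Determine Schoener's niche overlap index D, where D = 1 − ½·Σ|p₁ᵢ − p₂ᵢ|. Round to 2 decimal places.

Proportions for Species A (n=50): 1/50=0.0200, 1/50=0.0200, 25/50=0.5000, 3/50=0.0600, 19/50=0.3800, 1/50=0.0200
Proportions for Species B (n=136): 7/136=0.0515, 6/136=0.0441, 22/136=0.1618, 15/136=0.1103, 26/136=0.1912, 60/136=0.4412
Σ|p₁ᵢ − p₂ᵢ| = 0.0315 + 0.0241 + 0.3382 + 0.0503 + 0.1888 + 0.4212 = 1.0541
D = 1 − ½ × 1.0541 = 1 − 0.52705 = 0.47295

0.47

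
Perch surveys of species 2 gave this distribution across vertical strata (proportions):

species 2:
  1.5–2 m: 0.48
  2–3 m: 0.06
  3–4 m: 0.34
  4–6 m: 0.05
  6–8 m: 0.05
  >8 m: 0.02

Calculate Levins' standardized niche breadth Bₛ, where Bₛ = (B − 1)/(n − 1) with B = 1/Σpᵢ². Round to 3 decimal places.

Σpᵢ² = 0.48² + 0.06² + 0.34² + 0.05² + 0.05² + 0.02² = 0.2304 + 0.0036 + 0.1156 + 0.0025 + 0.0025 + 0.0004 = 0.3550
B = 1 / 0.3550 = 2.81690
Bₛ = (B − 1)/(n − 1) = (2.81690 − 1)/(6 − 1) = 1.81690/5 = 0.36338

0.363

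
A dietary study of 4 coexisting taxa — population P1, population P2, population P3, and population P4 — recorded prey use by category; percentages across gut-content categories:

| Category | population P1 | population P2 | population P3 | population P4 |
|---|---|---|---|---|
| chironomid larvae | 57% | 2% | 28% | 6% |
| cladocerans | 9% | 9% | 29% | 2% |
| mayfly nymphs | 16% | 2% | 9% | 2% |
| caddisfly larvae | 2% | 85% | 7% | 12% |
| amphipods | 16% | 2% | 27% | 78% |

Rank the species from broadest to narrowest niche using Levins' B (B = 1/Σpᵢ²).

Convert percentages to proportions (divide by 100).
Σp_P1ᵢ² = 0.57² + 0.09² + 0.16² + 0.02² + 0.16² = 0.3249 + 0.0081 + 0.0256 + 0.0004 + 0.0256 = 0.3846
B_P1 = 1 / 0.3846 = 2.6001
Σp_P2ᵢ² = 0.02² + 0.09² + 0.02² + 0.85² + 0.02² = 0.0004 + 0.0081 + 0.0004 + 0.7225 + 0.0004 = 0.7318
B_P2 = 1 / 0.7318 = 1.3665
Σp_P3ᵢ² = 0.28² + 0.29² + 0.09² + 0.07² + 0.27² = 0.0784 + 0.0841 + 0.0081 + 0.0049 + 0.0729 = 0.2484
B_P3 = 1 / 0.2484 = 4.0258
Σp_P4ᵢ² = 0.06² + 0.02² + 0.02² + 0.12² + 0.78² = 0.0036 + 0.0004 + 0.0004 + 0.0144 + 0.6084 = 0.6272
B_P4 = 1 / 0.6272 = 1.5944
Ranking by B (broadest → narrowest): population P3 (4.03) > population P1 (2.60) > population P4 (1.59) > population P2 (1.37)

population P3 > population P1 > population P4 > population P2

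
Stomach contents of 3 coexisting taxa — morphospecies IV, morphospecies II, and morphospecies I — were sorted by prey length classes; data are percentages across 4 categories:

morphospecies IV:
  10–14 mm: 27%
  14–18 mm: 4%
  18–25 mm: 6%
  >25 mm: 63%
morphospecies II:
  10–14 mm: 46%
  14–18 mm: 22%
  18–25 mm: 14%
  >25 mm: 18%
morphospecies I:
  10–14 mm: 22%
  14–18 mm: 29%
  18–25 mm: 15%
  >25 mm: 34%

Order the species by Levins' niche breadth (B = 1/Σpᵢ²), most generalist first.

morphospecies I > morphospecies II > morphospecies IV

Convert percentages to proportions (divide by 100).
Σp_IVᵢ² = 0.27² + 0.04² + 0.06² + 0.63² = 0.0729 + 0.0016 + 0.0036 + 0.3969 = 0.4750
B_IV = 1 / 0.4750 = 2.1053
Σp_IIᵢ² = 0.46² + 0.22² + 0.14² + 0.18² = 0.2116 + 0.0484 + 0.0196 + 0.0324 = 0.3120
B_II = 1 / 0.3120 = 3.2051
Σp_Iᵢ² = 0.22² + 0.29² + 0.15² + 0.34² = 0.0484 + 0.0841 + 0.0225 + 0.1156 = 0.2706
B_I = 1 / 0.2706 = 3.6955
Ranking by B (broadest → narrowest): morphospecies I (3.70) > morphospecies II (3.21) > morphospecies IV (2.11)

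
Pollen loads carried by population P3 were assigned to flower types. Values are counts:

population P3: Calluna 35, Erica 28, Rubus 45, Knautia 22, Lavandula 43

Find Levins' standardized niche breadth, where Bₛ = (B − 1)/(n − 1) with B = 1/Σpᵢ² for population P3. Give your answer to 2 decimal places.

0.93

Proportions for population P3 (n=173): 35/173=0.2023, 28/173=0.1618, 45/173=0.2601, 22/173=0.1272, 43/173=0.2486
Σpᵢ² = 0.2023² + 0.1618² + 0.2601² + 0.1272² + 0.2486² = 0.040925 + 0.026179 + 0.067652 + 0.016180 + 0.061802 = 0.212738
B = 1 / 0.212738 = 4.7006
Bₛ = (B − 1)/(n − 1) = (4.7006 − 1)/(5 − 1) = 3.7006/4 = 0.9252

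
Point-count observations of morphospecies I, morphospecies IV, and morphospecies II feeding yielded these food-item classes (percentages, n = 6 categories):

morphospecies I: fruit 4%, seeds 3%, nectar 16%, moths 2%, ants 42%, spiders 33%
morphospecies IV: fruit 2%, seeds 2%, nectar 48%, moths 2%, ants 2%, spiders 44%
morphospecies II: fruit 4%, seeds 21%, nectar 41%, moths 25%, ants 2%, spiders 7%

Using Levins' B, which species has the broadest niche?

morphospecies II

Convert percentages to proportions (divide by 100).
Σp_Iᵢ² = 0.04² + 0.03² + 0.16² + 0.02² + 0.42² + 0.33² = 0.0016 + 0.0009 + 0.0256 + 0.0004 + 0.1764 + 0.1089 = 0.3138
B_I = 1 / 0.3138 = 3.1867
Σp_IVᵢ² = 0.02² + 0.02² + 0.48² + 0.02² + 0.02² + 0.44² = 0.0004 + 0.0004 + 0.2304 + 0.0004 + 0.0004 + 0.1936 = 0.4256
B_IV = 1 / 0.4256 = 2.3496
Σp_IIᵢ² = 0.04² + 0.21² + 0.41² + 0.25² + 0.02² + 0.07² = 0.0016 + 0.0441 + 0.1681 + 0.0625 + 0.0004 + 0.0049 = 0.2816
B_II = 1 / 0.2816 = 3.5511
Highest B → broadest niche (most generalist): morphospecies II (B = 3.55).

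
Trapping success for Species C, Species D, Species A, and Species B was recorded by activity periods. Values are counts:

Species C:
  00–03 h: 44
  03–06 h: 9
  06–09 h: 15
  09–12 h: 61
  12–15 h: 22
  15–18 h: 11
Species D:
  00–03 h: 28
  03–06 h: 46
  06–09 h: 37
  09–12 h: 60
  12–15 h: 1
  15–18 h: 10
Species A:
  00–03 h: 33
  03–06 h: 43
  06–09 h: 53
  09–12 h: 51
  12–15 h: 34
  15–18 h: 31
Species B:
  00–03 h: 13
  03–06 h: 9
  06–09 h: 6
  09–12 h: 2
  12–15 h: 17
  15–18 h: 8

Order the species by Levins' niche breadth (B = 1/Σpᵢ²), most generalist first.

Proportions for Species C (n=162): 44/162=0.2716, 9/162=0.0556, 15/162=0.0926, 61/162=0.3765, 22/162=0.1358, 11/162=0.0679
Proportions for Species D (n=182): 28/182=0.1538, 46/182=0.2527, 37/182=0.2033, 60/182=0.3297, 1/182=0.0055, 10/182=0.0549
Proportions for Species A (n=245): 33/245=0.1347, 43/245=0.1755, 53/245=0.2163, 51/245=0.2082, 34/245=0.1388, 31/245=0.1265
Proportions for Species B (n=55): 13/55=0.2364, 9/55=0.1636, 6/55=0.1091, 2/55=0.0364, 17/55=0.3091, 8/55=0.1455
Σp_Cᵢ² = 0.2716² + 0.0556² + 0.0926² + 0.3765² + 0.1358² + 0.0679² = 0.073767 + 0.003091 + 0.008575 + 0.141752 + 0.018442 + 0.004610 = 0.250237
B_C = 1 / 0.250237 = 3.9962
Σp_Dᵢ² = 0.1538² + 0.2527² + 0.2033² + 0.3297² + 0.0055² + 0.0549² = 0.023654 + 0.063857 + 0.041331 + 0.108702 + 0.000030 + 0.003014 = 0.240588
B_D = 1 / 0.240588 = 4.1565
Σp_Aᵢ² = 0.1347² + 0.1755² + 0.2163² + 0.2082² + 0.1388² + 0.1265² = 0.018144 + 0.030800 + 0.046786 + 0.043347 + 0.019265 + 0.016002 = 0.174344
B_A = 1 / 0.174344 = 5.7358
Σp_Bᵢ² = 0.2364² + 0.1636² + 0.1091² + 0.0364² + 0.3091² + 0.1455² = 0.055885 + 0.026765 + 0.011903 + 0.001325 + 0.095543 + 0.021170 = 0.212591
B_B = 1 / 0.212591 = 4.7039
Ranking by B (broadest → narrowest): Species A (5.74) > Species B (4.70) > Species D (4.16) > Species C (4.00)

Species A > Species B > Species D > Species C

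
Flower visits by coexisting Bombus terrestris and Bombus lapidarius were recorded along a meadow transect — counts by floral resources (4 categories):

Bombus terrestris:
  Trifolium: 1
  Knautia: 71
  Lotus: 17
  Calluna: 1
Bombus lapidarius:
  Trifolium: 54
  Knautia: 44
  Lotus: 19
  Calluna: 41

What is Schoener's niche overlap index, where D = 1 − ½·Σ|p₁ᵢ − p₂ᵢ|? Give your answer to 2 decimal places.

0.42

Proportions for Bombus terrestris (n=90): 1/90=0.0111, 71/90=0.7889, 17/90=0.1889, 1/90=0.0111
Proportions for Bombus lapidarius (n=158): 54/158=0.3418, 44/158=0.2785, 19/158=0.1203, 41/158=0.2595
Σ|p₁ᵢ − p₂ᵢ| = 0.3307 + 0.5104 + 0.0686 + 0.2484 = 1.1581
D = 1 − ½ × 1.1581 = 1 − 0.57905 = 0.42095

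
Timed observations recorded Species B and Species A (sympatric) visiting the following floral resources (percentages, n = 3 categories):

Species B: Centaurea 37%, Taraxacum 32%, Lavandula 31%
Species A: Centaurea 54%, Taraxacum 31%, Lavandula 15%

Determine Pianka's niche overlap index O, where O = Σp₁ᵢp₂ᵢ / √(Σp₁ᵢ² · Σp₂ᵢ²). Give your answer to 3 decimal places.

Convert percentages to proportions (divide by 100).
Σ p₁ᵢp₂ᵢ = 0.1998 + 0.0992 + 0.0465 = 0.3455
Σp_1ᵢ² = 0.37² + 0.32² + 0.31² = 0.1369 + 0.1024 + 0.0961 = 0.3354
Σp_2ᵢ² = 0.54² + 0.31² + 0.15² = 0.2916 + 0.0961 + 0.0225 = 0.4102
O = 0.3455 / √(0.3354 × 0.4102) = 0.3455 / 0.370919 = 0.93147

0.931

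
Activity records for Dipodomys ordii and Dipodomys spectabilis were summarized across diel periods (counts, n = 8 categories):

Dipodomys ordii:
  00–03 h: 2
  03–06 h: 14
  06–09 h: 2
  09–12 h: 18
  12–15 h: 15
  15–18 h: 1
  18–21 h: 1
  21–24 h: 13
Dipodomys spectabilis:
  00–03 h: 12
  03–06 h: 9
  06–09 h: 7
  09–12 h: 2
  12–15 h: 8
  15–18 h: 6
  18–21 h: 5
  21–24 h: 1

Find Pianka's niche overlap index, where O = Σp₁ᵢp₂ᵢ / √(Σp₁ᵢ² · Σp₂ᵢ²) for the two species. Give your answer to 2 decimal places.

0.56

Proportions for Dipodomys ordii (n=66): 2/66=0.0303, 14/66=0.2121, 2/66=0.0303, 18/66=0.2727, 15/66=0.2273, 1/66=0.0152, 1/66=0.0152, 13/66=0.1970
Proportions for Dipodomys spectabilis (n=50): 12/50=0.2400, 9/50=0.1800, 7/50=0.1400, 2/50=0.0400, 8/50=0.1600, 6/50=0.1200, 5/50=0.1000, 1/50=0.0200
Σ p₁ᵢp₂ᵢ = 0.007272 + 0.038178 + 0.004242 + 0.010908 + 0.036368 + 0.001824 + 0.001520 + 0.003940 = 0.104252
Σp_1ᵢ² = 0.0303² + 0.2121² + 0.0303² + 0.2727² + 0.2273² + 0.0152² + 0.0152² + 0.1970² = 0.000918 + 0.044986 + 0.000918 + 0.074365 + 0.051665 + 0.000231 + 0.000231 + 0.038809 = 0.212123
Σp_2ᵢ² = 0.2400² + 0.1800² + 0.1400² + 0.0400² + 0.1600² + 0.1200² + 0.1000² + 0.0200² = 0.057600 + 0.032400 + 0.019600 + 0.001600 + 0.025600 + 0.014400 + 0.010000 + 0.000400 = 0.161600
O = 0.104252 / √(0.212123 × 0.161600) = 0.104252 / 0.1851461 = 0.5631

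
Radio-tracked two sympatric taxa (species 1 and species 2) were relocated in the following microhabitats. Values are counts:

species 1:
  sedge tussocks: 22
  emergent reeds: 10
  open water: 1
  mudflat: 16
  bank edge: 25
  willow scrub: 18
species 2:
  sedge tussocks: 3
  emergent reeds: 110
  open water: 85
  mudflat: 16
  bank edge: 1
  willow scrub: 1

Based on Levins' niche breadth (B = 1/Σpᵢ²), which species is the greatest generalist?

species 1

Proportions for species 1 (n=92): 22/92=0.2391, 10/92=0.1087, 1/92=0.0109, 16/92=0.1739, 25/92=0.2717, 18/92=0.1957
Proportions for species 2 (n=216): 3/216=0.0139, 110/216=0.5093, 85/216=0.3935, 16/216=0.0741, 1/216=0.0046, 1/216=0.0046
Σp_1ᵢ² = 0.2391² + 0.1087² + 0.0109² + 0.1739² + 0.2717² + 0.1957² = 0.057169 + 0.011816 + 0.000119 + 0.030241 + 0.073821 + 0.038298 = 0.211464
B_1 = 1 / 0.211464 = 4.7289
Σp_2ᵢ² = 0.0139² + 0.5093² + 0.3935² + 0.0741² + 0.0046² + 0.0046² = 0.000193 + 0.259386 + 0.154842 + 0.005491 + 0.000021 + 0.000021 = 0.419954
B_2 = 1 / 0.419954 = 2.3812
Highest B → broadest niche (most generalist): species 1 (B = 4.73).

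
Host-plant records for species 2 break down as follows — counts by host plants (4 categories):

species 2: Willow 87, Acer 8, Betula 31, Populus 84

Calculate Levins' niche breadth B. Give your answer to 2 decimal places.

Proportions for species 2 (n=210): 87/210=0.4143, 8/210=0.0381, 31/210=0.1476, 84/210=0.4000
Σpᵢ² = 0.4143² + 0.0381² + 0.1476² + 0.4000² = 0.171644 + 0.001452 + 0.021786 + 0.160000 = 0.354882
B = 1 / 0.354882 = 2.8178

2.82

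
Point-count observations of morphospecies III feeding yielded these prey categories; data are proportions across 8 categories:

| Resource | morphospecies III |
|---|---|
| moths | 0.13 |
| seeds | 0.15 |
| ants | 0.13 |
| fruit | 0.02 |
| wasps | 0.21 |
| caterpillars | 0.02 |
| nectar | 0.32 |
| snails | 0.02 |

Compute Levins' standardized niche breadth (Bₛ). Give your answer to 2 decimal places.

Σpᵢ² = 0.13² + 0.15² + 0.13² + 0.02² + 0.21² + 0.02² + 0.32² + 0.02² = 0.0169 + 0.0225 + 0.0169 + 0.0004 + 0.0441 + 0.0004 + 0.1024 + 0.0004 = 0.2040
B = 1 / 0.2040 = 4.9020
Bₛ = (B − 1)/(n − 1) = (4.9020 − 1)/(8 − 1) = 3.9020/7 = 0.5574

0.56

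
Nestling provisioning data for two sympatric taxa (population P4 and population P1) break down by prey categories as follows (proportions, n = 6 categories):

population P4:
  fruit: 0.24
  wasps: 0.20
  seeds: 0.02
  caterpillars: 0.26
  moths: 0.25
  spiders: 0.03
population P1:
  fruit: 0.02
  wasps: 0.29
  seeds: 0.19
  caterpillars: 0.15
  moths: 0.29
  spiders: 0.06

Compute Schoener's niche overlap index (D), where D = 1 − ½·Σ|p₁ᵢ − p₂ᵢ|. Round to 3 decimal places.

Σ|p₁ᵢ − p₂ᵢ| = 0.22 + 0.09 + 0.17 + 0.11 + 0.04 + 0.03 = 0.66
D = 1 − ½ × 0.66 = 1 − 0.330 = 0.67000

0.670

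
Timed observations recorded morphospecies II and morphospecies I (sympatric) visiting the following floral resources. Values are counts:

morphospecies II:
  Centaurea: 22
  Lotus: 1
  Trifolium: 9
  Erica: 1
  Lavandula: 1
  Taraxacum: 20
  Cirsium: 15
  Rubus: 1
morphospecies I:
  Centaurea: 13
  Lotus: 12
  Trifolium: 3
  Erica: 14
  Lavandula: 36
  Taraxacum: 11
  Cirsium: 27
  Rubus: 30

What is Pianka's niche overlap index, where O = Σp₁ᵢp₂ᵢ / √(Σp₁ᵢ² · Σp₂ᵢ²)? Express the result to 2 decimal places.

0.50

Proportions for morphospecies II (n=70): 22/70=0.3143, 1/70=0.0143, 9/70=0.1286, 1/70=0.0143, 1/70=0.0143, 20/70=0.2857, 15/70=0.2143, 1/70=0.0143
Proportions for morphospecies I (n=146): 13/146=0.0890, 12/146=0.0822, 3/146=0.0205, 14/146=0.0959, 36/146=0.2466, 11/146=0.0753, 27/146=0.1849, 30/146=0.2055
Σ p₁ᵢp₂ᵢ = 0.027973 + 0.001175 + 0.002636 + 0.001371 + 0.003526 + 0.021513 + 0.039624 + 0.002939 = 0.100757
Σp_1ᵢ² = 0.3143² + 0.0143² + 0.1286² + 0.0143² + 0.0143² + 0.2857² + 0.2143² + 0.0143² = 0.098784 + 0.000204 + 0.016538 + 0.000204 + 0.000204 + 0.081624 + 0.045924 + 0.000204 = 0.243686
Σp_2ᵢ² = 0.0890² + 0.0822² + 0.0205² + 0.0959² + 0.2466² + 0.0753² + 0.1849² + 0.2055² = 0.007921 + 0.006757 + 0.000420 + 0.009197 + 0.060812 + 0.005670 + 0.034188 + 0.042230 = 0.167195
O = 0.100757 / √(0.243686 × 0.167195) = 0.100757 / 0.2018492 = 0.4992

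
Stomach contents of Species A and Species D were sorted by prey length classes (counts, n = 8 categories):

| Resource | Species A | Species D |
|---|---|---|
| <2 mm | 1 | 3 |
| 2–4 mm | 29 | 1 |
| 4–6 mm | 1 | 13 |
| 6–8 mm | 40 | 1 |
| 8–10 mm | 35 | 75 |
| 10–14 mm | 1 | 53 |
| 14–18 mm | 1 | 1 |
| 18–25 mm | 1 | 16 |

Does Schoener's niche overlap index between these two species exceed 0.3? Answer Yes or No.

Proportions for Species A (n=109): 1/109=0.0092, 29/109=0.2661, 1/109=0.0092, 40/109=0.3670, 35/109=0.3211, 1/109=0.0092, 1/109=0.0092, 1/109=0.0092
Proportions for Species D (n=163): 3/163=0.0184, 1/163=0.0061, 13/163=0.0798, 1/163=0.0061, 75/163=0.4601, 53/163=0.3252, 1/163=0.0061, 16/163=0.0982
Σ|p₁ᵢ − p₂ᵢ| = 0.0092 + 0.2600 + 0.0706 + 0.3609 + 0.1390 + 0.3160 + 0.0031 + 0.0890 = 1.2478
D = 1 − ½ × 1.2478 = 1 − 0.62390 = 0.37610
D = 0.37610 > 0.3 → Yes.

Yes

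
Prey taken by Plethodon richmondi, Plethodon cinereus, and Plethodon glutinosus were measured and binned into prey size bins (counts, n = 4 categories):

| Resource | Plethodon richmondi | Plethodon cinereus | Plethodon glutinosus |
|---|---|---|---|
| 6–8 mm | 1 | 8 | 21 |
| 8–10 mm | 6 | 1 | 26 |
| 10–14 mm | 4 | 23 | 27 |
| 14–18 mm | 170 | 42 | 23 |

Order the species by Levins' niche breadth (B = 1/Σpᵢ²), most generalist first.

Plethodon glutinosus > Plethodon cinereus > Plethodon richmondi

Proportions for Plethodon richmondi (n=181): 1/181=0.0055, 6/181=0.0331, 4/181=0.0221, 170/181=0.9392
Proportions for Plethodon cinereus (n=74): 8/74=0.1081, 1/74=0.0135, 23/74=0.3108, 42/74=0.5676
Proportions for Plethodon glutinosus (n=97): 21/97=0.2165, 26/97=0.2680, 27/97=0.2784, 23/97=0.2371
Σp_richᵢ² = 0.0055² + 0.0331² + 0.0221² + 0.9392² = 0.000030 + 0.001096 + 0.000488 + 0.882097 = 0.883711
B_rich = 1 / 0.883711 = 1.1316
Σp_cineᵢ² = 0.1081² + 0.0135² + 0.3108² + 0.5676² = 0.011686 + 0.000182 + 0.096597 + 0.322170 = 0.430635
B_cine = 1 / 0.430635 = 2.3222
Σp_glutᵢ² = 0.2165² + 0.2680² + 0.2784² + 0.2371² = 0.046872 + 0.071824 + 0.077507 + 0.056216 = 0.252419
B_glut = 1 / 0.252419 = 3.9617
Ranking by B (broadest → narrowest): Plethodon glutinosus (3.96) > Plethodon cinereus (2.32) > Plethodon richmondi (1.13)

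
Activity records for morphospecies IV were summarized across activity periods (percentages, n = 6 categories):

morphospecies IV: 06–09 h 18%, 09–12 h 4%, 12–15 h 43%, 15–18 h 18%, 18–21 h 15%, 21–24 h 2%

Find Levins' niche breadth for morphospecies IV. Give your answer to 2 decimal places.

3.65

Convert percentages to proportions (divide by 100).
Σpᵢ² = 0.18² + 0.04² + 0.43² + 0.18² + 0.15² + 0.02² = 0.0324 + 0.0016 + 0.1849 + 0.0324 + 0.0225 + 0.0004 = 0.2742
B = 1 / 0.2742 = 3.6470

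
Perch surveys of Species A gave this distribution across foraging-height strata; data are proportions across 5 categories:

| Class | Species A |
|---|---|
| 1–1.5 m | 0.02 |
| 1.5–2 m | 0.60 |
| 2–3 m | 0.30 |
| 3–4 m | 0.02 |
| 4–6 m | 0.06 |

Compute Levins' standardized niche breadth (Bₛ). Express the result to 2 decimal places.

0.30

Σpᵢ² = 0.02² + 0.60² + 0.30² + 0.02² + 0.06² = 0.0004 + 0.3600 + 0.0900 + 0.0004 + 0.0036 = 0.4544
B = 1 / 0.4544 = 2.2007
Bₛ = (B − 1)/(n − 1) = (2.2007 − 1)/(5 − 1) = 1.2007/4 = 0.3002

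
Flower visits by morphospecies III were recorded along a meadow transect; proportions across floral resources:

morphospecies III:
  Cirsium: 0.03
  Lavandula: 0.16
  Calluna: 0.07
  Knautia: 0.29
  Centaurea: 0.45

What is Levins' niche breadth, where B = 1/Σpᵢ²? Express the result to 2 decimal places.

Σpᵢ² = 0.03² + 0.16² + 0.07² + 0.29² + 0.45² = 0.0009 + 0.0256 + 0.0049 + 0.0841 + 0.2025 = 0.3180
B = 1 / 0.3180 = 3.1447

3.14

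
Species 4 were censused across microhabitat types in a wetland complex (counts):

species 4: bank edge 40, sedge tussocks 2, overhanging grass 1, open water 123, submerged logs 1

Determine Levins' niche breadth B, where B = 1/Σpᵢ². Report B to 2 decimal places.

1.67

Proportions for species 4 (n=167): 40/167=0.2395, 2/167=0.0120, 1/167=0.0060, 123/167=0.7365, 1/167=0.0060
Σpᵢ² = 0.2395² + 0.0120² + 0.0060² + 0.7365² + 0.0060² = 0.057360 + 0.000144 + 0.000036 + 0.542432 + 0.000036 = 0.600008
B = 1 / 0.600008 = 1.6666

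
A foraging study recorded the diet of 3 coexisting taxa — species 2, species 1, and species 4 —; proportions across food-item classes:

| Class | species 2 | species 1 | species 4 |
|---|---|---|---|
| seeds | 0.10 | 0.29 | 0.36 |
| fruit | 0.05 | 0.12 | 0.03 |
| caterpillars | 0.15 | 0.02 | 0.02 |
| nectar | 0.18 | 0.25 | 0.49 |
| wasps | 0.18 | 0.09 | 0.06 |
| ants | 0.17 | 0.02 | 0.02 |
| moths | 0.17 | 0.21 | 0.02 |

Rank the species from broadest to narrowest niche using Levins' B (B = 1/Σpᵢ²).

Σp_2ᵢ² = 0.10² + 0.05² + 0.15² + 0.18² + 0.18² + 0.17² + 0.17² = 0.0100 + 0.0025 + 0.0225 + 0.0324 + 0.0324 + 0.0289 + 0.0289 = 0.1576
B_2 = 1 / 0.1576 = 6.3452
Σp_1ᵢ² = 0.29² + 0.12² + 0.02² + 0.25² + 0.09² + 0.02² + 0.21² = 0.0841 + 0.0144 + 0.0004 + 0.0625 + 0.0081 + 0.0004 + 0.0441 = 0.2140
B_1 = 1 / 0.2140 = 4.6729
Σp_4ᵢ² = 0.36² + 0.03² + 0.02² + 0.49² + 0.06² + 0.02² + 0.02² = 0.1296 + 0.0009 + 0.0004 + 0.2401 + 0.0036 + 0.0004 + 0.0004 = 0.3754
B_4 = 1 / 0.3754 = 2.6638
Ranking by B (broadest → narrowest): species 2 (6.35) > species 1 (4.67) > species 4 (2.66)

species 2 > species 1 > species 4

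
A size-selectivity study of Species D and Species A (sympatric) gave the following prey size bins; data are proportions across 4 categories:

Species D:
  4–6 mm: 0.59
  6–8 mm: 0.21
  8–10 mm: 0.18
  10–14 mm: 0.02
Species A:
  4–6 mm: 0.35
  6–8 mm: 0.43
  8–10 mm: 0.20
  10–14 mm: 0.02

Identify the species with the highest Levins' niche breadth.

Σp_Dᵢ² = 0.59² + 0.21² + 0.18² + 0.02² = 0.3481 + 0.0441 + 0.0324 + 0.0004 = 0.4250
B_D = 1 / 0.4250 = 2.3529
Σp_Aᵢ² = 0.35² + 0.43² + 0.20² + 0.02² = 0.1225 + 0.1849 + 0.0400 + 0.0004 = 0.3478
B_A = 1 / 0.3478 = 2.8752
Highest B → broadest niche (most generalist): Species A (B = 2.88).

Species A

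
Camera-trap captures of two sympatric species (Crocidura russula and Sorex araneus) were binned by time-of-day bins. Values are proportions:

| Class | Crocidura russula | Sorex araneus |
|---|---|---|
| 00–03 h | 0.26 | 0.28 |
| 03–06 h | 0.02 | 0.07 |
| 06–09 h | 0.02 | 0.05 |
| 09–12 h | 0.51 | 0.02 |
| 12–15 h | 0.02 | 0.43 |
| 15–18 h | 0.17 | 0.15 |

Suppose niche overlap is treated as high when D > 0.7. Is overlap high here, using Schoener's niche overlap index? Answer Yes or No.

Σ|p₁ᵢ − p₂ᵢ| = 0.02 + 0.05 + 0.03 + 0.49 + 0.41 + 0.02 = 1.02
D = 1 − ½ × 1.02 = 1 − 0.510 = 0.4900
D = 0.4900 < 0.7 → No.

No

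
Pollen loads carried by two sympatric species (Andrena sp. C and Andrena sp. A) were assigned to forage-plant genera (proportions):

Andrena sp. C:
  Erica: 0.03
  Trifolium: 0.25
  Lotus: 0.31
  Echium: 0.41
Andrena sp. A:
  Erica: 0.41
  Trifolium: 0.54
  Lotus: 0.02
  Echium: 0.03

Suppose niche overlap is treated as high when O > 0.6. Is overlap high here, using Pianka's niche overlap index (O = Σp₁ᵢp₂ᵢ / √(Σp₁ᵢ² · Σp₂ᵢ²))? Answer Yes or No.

No

Σ p₁ᵢp₂ᵢ = 0.0123 + 0.1350 + 0.0062 + 0.0123 = 0.1658
Σp_1ᵢ² = 0.03² + 0.25² + 0.31² + 0.41² = 0.0009 + 0.0625 + 0.0961 + 0.1681 = 0.3276
Σp_2ᵢ² = 0.41² + 0.54² + 0.02² + 0.03² = 0.1681 + 0.2916 + 0.0004 + 0.0009 = 0.4610
O = 0.1658 / √(0.3276 × 0.4610) = 0.1658 / 0.38862 = 0.4266
O = 0.4266 < 0.6 → No.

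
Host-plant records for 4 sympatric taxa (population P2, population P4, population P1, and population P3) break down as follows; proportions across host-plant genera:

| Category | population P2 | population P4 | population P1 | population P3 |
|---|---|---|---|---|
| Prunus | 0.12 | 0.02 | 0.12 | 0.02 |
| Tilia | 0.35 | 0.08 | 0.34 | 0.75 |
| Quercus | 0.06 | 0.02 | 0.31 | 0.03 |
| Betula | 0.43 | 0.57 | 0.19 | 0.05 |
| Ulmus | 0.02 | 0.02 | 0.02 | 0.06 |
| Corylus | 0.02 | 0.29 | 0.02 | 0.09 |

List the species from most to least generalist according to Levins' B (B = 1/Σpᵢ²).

population P1 > population P2 > population P4 > population P3

Σp_P2ᵢ² = 0.12² + 0.35² + 0.06² + 0.43² + 0.02² + 0.02² = 0.0144 + 0.1225 + 0.0036 + 0.1849 + 0.0004 + 0.0004 = 0.3262
B_P2 = 1 / 0.3262 = 3.0656
Σp_P4ᵢ² = 0.02² + 0.08² + 0.02² + 0.57² + 0.02² + 0.29² = 0.0004 + 0.0064 + 0.0004 + 0.3249 + 0.0004 + 0.0841 = 0.4166
B_P4 = 1 / 0.4166 = 2.4004
Σp_P1ᵢ² = 0.12² + 0.34² + 0.31² + 0.19² + 0.02² + 0.02² = 0.0144 + 0.1156 + 0.0961 + 0.0361 + 0.0004 + 0.0004 = 0.2630
B_P1 = 1 / 0.2630 = 3.8023
Σp_P3ᵢ² = 0.02² + 0.75² + 0.03² + 0.05² + 0.06² + 0.09² = 0.0004 + 0.5625 + 0.0009 + 0.0025 + 0.0036 + 0.0081 = 0.5780
B_P3 = 1 / 0.5780 = 1.7301
Ranking by B (broadest → narrowest): population P1 (3.80) > population P2 (3.07) > population P4 (2.40) > population P3 (1.73)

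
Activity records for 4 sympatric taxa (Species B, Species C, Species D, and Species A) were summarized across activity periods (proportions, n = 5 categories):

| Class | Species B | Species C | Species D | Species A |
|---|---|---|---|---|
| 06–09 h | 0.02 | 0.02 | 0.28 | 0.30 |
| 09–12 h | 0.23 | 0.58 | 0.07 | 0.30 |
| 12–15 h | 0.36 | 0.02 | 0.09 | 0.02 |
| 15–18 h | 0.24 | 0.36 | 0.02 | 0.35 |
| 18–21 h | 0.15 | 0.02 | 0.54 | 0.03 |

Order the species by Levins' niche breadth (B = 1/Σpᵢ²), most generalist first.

Species B > Species A > Species D > Species C

Σp_Bᵢ² = 0.02² + 0.23² + 0.36² + 0.24² + 0.15² = 0.0004 + 0.0529 + 0.1296 + 0.0576 + 0.0225 = 0.2630
B_B = 1 / 0.2630 = 3.8023
Σp_Cᵢ² = 0.02² + 0.58² + 0.02² + 0.36² + 0.02² = 0.0004 + 0.3364 + 0.0004 + 0.1296 + 0.0004 = 0.4672
B_C = 1 / 0.4672 = 2.1404
Σp_Dᵢ² = 0.28² + 0.07² + 0.09² + 0.02² + 0.54² = 0.0784 + 0.0049 + 0.0081 + 0.0004 + 0.2916 = 0.3834
B_D = 1 / 0.3834 = 2.6082
Σp_Aᵢ² = 0.30² + 0.30² + 0.02² + 0.35² + 0.03² = 0.0900 + 0.0900 + 0.0004 + 0.1225 + 0.0009 = 0.3038
B_A = 1 / 0.3038 = 3.2916
Ranking by B (broadest → narrowest): Species B (3.80) > Species A (3.29) > Species D (2.61) > Species C (2.14)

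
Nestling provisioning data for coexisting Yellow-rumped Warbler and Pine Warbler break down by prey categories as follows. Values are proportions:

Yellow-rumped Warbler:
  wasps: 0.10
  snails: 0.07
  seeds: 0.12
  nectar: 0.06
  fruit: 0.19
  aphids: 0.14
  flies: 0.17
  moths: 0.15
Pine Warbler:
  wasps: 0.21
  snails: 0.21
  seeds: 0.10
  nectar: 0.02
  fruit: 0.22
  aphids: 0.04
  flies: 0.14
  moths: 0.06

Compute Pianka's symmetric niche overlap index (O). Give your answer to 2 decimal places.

0.83

Σ p₁ᵢp₂ᵢ = 0.0210 + 0.0147 + 0.0120 + 0.0012 + 0.0418 + 0.0056 + 0.0238 + 0.0090 = 0.1291
Σp_1ᵢ² = 0.10² + 0.07² + 0.12² + 0.06² + 0.19² + 0.14² + 0.17² + 0.15² = 0.0100 + 0.0049 + 0.0144 + 0.0036 + 0.0361 + 0.0196 + 0.0289 + 0.0225 = 0.1400
Σp_2ᵢ² = 0.21² + 0.21² + 0.10² + 0.02² + 0.22² + 0.04² + 0.14² + 0.06² = 0.0441 + 0.0441 + 0.0100 + 0.0004 + 0.0484 + 0.0016 + 0.0196 + 0.0036 = 0.1718
O = 0.1291 / √(0.1400 × 0.1718) = 0.1291 / 0.15509 = 0.8324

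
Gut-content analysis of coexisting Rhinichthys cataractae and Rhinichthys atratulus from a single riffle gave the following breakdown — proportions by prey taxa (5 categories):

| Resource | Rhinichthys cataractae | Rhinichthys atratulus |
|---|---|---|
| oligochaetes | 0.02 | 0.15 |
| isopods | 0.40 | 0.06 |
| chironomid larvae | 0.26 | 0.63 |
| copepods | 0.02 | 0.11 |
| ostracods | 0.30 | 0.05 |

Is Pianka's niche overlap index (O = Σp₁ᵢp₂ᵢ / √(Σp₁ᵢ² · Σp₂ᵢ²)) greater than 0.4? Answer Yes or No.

Yes

Σ p₁ᵢp₂ᵢ = 0.0030 + 0.0240 + 0.1638 + 0.0022 + 0.0150 = 0.2080
Σp_1ᵢ² = 0.02² + 0.40² + 0.26² + 0.02² + 0.30² = 0.0004 + 0.1600 + 0.0676 + 0.0004 + 0.0900 = 0.3184
Σp_2ᵢ² = 0.15² + 0.06² + 0.63² + 0.11² + 0.05² = 0.0225 + 0.0036 + 0.3969 + 0.0121 + 0.0025 = 0.4376
O = 0.2080 / √(0.3184 × 0.4376) = 0.2080 / 0.37327 = 0.5572
O = 0.5572 > 0.4 → Yes.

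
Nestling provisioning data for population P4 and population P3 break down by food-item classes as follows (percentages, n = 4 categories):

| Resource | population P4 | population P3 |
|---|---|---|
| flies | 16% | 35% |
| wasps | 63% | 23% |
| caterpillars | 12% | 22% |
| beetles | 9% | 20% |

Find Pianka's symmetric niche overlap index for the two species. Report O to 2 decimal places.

0.72

Convert percentages to proportions (divide by 100).
Σ p₁ᵢp₂ᵢ = 0.0560 + 0.1449 + 0.0264 + 0.0180 = 0.2453
Σp_1ᵢ² = 0.16² + 0.63² + 0.12² + 0.09² = 0.0256 + 0.3969 + 0.0144 + 0.0081 = 0.4450
Σp_2ᵢ² = 0.35² + 0.23² + 0.22² + 0.20² = 0.1225 + 0.0529 + 0.0484 + 0.0400 = 0.2638
O = 0.2453 / √(0.4450 × 0.2638) = 0.2453 / 0.34262 = 0.7160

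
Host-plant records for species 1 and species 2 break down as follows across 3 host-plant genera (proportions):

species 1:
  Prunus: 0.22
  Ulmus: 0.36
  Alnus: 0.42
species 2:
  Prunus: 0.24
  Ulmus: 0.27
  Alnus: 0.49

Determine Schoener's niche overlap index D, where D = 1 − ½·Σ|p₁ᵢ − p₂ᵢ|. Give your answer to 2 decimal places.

0.91

Σ|p₁ᵢ − p₂ᵢ| = 0.02 + 0.09 + 0.07 = 0.18
D = 1 − ½ × 0.18 = 1 − 0.090 = 0.9100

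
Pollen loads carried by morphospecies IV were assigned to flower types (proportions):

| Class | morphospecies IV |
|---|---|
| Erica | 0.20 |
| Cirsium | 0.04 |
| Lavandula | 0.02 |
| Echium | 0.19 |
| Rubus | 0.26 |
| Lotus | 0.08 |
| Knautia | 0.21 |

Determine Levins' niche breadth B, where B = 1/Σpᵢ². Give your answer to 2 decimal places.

Σpᵢ² = 0.20² + 0.04² + 0.02² + 0.19² + 0.26² + 0.08² + 0.21² = 0.0400 + 0.0016 + 0.0004 + 0.0361 + 0.0676 + 0.0064 + 0.0441 = 0.1962
B = 1 / 0.1962 = 5.0968

5.10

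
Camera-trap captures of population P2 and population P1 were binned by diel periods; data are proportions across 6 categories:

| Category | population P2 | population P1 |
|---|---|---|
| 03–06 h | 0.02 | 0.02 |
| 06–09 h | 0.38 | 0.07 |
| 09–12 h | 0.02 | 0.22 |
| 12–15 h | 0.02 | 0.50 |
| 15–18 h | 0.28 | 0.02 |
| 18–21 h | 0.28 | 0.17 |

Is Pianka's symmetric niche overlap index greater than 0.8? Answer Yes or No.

No

Σ p₁ᵢp₂ᵢ = 0.0004 + 0.0266 + 0.0044 + 0.0100 + 0.0056 + 0.0476 = 0.0946
Σp_1ᵢ² = 0.02² + 0.38² + 0.02² + 0.02² + 0.28² + 0.28² = 0.0004 + 0.1444 + 0.0004 + 0.0004 + 0.0784 + 0.0784 = 0.3024
Σp_2ᵢ² = 0.02² + 0.07² + 0.22² + 0.50² + 0.02² + 0.17² = 0.0004 + 0.0049 + 0.0484 + 0.2500 + 0.0004 + 0.0289 = 0.3330
O = 0.0946 / √(0.3024 × 0.3330) = 0.0946 / 0.31733 = 0.2981
O = 0.2981 < 0.8 → No.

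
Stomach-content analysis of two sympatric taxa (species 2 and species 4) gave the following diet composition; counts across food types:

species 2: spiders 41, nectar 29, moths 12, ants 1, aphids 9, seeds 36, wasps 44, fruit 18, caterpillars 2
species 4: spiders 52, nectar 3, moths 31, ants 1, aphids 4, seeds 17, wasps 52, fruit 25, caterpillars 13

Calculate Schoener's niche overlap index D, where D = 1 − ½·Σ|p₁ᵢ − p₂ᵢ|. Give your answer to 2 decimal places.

0.74

Proportions for species 2 (n=192): 41/192=0.2135, 29/192=0.1510, 12/192=0.0625, 1/192=0.0052, 9/192=0.0469, 36/192=0.1875, 44/192=0.2292, 18/192=0.0938, 2/192=0.0104
Proportions for species 4 (n=198): 52/198=0.2626, 3/198=0.0152, 31/198=0.1566, 1/198=0.0051, 4/198=0.0202, 17/198=0.0859, 52/198=0.2626, 25/198=0.1263, 13/198=0.0657
Σ|p₁ᵢ − p₂ᵢ| = 0.0491 + 0.1358 + 0.0941 + 0.0001 + 0.0267 + 0.1016 + 0.0334 + 0.0325 + 0.0553 = 0.5286
D = 1 − ½ × 0.5286 = 1 − 0.26430 = 0.73570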